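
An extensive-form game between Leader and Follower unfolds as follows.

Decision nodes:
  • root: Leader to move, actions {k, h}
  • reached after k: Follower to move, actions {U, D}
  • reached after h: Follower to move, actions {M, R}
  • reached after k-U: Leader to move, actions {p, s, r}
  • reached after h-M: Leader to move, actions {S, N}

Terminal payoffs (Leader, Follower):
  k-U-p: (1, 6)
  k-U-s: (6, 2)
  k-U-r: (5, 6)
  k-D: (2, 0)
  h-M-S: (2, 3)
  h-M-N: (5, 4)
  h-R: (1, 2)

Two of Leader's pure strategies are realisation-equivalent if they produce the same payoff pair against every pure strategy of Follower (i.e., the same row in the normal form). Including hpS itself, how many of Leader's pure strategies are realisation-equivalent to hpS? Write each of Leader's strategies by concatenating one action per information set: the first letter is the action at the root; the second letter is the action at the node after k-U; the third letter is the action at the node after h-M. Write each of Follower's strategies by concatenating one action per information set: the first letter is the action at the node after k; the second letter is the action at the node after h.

Row for hpS (columns UM, UR, DM, DR): (2,3) (1,2) (2,3) (1,2).
Under hpS, Leader's choice at the node after k-U can never be reached regardless of what Follower does, so varying those choices leaves every outcome unchanged.
Holding the reachable choices fixed and varying the unreachable one freely already gives 3 equivalent strategies.
No other strategy reproduces this row, so those 3 are the full class: hpS, hsS, hrS.

3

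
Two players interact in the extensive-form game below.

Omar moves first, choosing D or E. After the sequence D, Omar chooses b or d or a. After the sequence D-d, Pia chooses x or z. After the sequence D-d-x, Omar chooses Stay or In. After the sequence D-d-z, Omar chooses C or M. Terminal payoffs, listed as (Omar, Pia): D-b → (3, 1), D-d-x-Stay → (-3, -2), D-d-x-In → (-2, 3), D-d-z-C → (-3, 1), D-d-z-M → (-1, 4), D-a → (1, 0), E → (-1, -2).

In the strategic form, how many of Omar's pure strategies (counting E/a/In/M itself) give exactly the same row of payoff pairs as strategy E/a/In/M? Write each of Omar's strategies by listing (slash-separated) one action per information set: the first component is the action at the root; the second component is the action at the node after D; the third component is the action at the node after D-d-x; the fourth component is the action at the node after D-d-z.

12

Row for E/a/In/M (columns x, z): (-1,-2) (-1,-2).
Under E/a/In/M, Omar's choice at the node after D and at the node after D-d-x and at the node after D-d-z can never be reached regardless of what Pia does, so varying those choices leaves every outcome unchanged.
Holding the reachable choices fixed and varying the unreachable ones freely already gives 3 × 2 × 2 = 12 equivalent strategies.
No other strategy reproduces this row, so those 12 are the full class: E/b/Stay/C, E/b/Stay/M, E/b/In/C, E/b/In/M, E/d/Stay/C, E/d/Stay/M, E/d/In/C, E/d/In/M, E/a/Stay/C, E/a/Stay/M, E/a/In/C, E/a/In/M.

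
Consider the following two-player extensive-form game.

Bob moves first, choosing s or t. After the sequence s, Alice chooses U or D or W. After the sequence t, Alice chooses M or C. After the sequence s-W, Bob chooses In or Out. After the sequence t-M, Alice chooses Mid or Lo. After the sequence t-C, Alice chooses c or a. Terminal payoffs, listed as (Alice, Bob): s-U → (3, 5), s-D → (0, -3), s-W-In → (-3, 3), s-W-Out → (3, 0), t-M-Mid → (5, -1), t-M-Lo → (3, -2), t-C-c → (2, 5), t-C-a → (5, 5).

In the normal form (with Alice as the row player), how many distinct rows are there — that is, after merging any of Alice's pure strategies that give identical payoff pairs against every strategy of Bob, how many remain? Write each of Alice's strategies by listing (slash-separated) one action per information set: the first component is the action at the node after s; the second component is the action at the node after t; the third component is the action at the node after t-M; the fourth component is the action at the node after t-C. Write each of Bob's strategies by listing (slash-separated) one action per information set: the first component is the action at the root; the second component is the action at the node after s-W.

12

Alice has 24 pure strategies: U/M/Mid/c, U/M/Mid/a, U/M/Lo/c, U/M/Lo/a, U/C/Mid/c, U/C/Mid/a, U/C/Lo/c, U/C/Lo/a, D/M/Mid/c, D/M/Mid/a, D/M/Lo/c, D/M/Lo/a, D/C/Mid/c, D/C/Mid/a, D/C/Lo/c, D/C/Lo/a, W/M/Mid/c, W/M/Mid/a, W/M/Lo/c, W/M/Lo/a, W/C/Mid/c, W/C/Mid/a, W/C/Lo/c, W/C/Lo/a. Columns: s/In, s/Out, t/In, t/Out.
{U/M/Mid/c, U/M/Mid/a} → row (3,5) (3,5) (5,-1) (5,-1)
{U/M/Lo/c, U/M/Lo/a} → row (3,5) (3,5) (3,-2) (3,-2)
{U/C/Mid/c, U/C/Lo/c} → row (3,5) (3,5) (2,5) (2,5)
{U/C/Mid/a, U/C/Lo/a} → row (3,5) (3,5) (5,5) (5,5)
{D/M/Mid/c, D/M/Mid/a} → row (0,-3) (0,-3) (5,-1) (5,-1)
{D/M/Lo/c, D/M/Lo/a} → row (0,-3) (0,-3) (3,-2) (3,-2)
{D/C/Mid/c, D/C/Lo/c} → row (0,-3) (0,-3) (2,5) (2,5)
{D/C/Mid/a, D/C/Lo/a} → row (0,-3) (0,-3) (5,5) (5,5)
{W/M/Mid/c, W/M/Mid/a} → row (-3,3) (3,0) (5,-1) (5,-1)
{W/M/Lo/c, W/M/Lo/a} → row (-3,3) (3,0) (3,-2) (3,-2)
{W/C/Mid/c, W/C/Lo/c} → row (-3,3) (3,0) (2,5) (2,5)
{W/C/Mid/a, W/C/Lo/a} → row (-3,3) (3,0) (5,5) (5,5)
That's 12 distinct rows out of 24 strategies.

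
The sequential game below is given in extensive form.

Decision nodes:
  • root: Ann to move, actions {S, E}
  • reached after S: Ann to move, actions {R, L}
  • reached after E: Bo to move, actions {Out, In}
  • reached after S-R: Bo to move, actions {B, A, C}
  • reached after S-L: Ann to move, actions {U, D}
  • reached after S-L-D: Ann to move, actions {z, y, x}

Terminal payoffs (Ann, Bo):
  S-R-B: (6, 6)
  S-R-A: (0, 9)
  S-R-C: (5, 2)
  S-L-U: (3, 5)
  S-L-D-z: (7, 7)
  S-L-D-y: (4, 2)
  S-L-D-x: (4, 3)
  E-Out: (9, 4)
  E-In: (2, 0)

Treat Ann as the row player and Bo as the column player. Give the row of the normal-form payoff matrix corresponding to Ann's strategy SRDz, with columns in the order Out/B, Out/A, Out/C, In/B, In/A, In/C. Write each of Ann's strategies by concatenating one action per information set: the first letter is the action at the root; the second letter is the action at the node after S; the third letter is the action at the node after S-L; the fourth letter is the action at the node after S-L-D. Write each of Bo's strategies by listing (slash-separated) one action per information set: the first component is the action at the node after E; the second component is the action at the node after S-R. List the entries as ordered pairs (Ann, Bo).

(6,6) (0,9) (5,2) (6,6) (0,9) (5,2)

vs Out/B: Ann plays S → Ann plays R at [S] → Bo plays B at [S-R] → (6, 6)
vs Out/A: Ann plays S → Ann plays R at [S] → Bo plays A at [S-R] → (0, 9)
vs Out/C: Ann plays S → Ann plays R at [S] → Bo plays C at [S-R] → (5, 2)
vs In/B: Ann plays S → Ann plays R at [S] → Bo plays B at [S-R] → (6, 6)
vs In/A: Ann plays S → Ann plays R at [S] → Bo plays A at [S-R] → (0, 9)
vs In/C: Ann plays S → Ann plays R at [S] → Bo plays C at [S-R] → (5, 2)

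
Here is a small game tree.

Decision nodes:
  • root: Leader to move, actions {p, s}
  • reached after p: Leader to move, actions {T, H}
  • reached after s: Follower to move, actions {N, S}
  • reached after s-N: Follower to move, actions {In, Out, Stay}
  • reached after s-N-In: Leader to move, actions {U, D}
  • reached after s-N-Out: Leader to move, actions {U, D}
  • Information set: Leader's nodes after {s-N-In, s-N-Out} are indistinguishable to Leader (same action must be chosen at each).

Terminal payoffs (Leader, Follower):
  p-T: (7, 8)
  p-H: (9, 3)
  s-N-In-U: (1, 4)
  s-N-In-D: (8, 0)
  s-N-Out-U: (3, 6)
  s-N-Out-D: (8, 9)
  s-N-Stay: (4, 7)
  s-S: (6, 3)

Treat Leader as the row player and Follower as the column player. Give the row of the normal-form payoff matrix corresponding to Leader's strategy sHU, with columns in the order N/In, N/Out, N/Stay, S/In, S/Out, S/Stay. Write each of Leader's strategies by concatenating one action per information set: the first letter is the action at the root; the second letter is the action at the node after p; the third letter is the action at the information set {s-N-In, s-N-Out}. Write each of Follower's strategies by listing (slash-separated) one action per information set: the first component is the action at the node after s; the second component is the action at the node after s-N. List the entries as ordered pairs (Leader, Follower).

(1,4) (3,6) (4,7) (6,3) (6,3) (6,3)

vs N/In: Leader plays s → Follower plays N at [s] → Follower plays In at [s-N] → Leader plays U at [s-N-In] → (1, 4)
vs N/Out: Leader plays s → Follower plays N at [s] → Follower plays Out at [s-N] → Leader plays U at [s-N-Out] → (3, 6)
vs N/Stay: Leader plays s → Follower plays N at [s] → Follower plays Stay at [s-N] → (4, 7)
vs S/In: Leader plays s → Follower plays S at [s] → (6, 3)
vs S/Out: Leader plays s → Follower plays S at [s] → (6, 3)
vs S/Stay: Leader plays s → Follower plays S at [s] → (6, 3)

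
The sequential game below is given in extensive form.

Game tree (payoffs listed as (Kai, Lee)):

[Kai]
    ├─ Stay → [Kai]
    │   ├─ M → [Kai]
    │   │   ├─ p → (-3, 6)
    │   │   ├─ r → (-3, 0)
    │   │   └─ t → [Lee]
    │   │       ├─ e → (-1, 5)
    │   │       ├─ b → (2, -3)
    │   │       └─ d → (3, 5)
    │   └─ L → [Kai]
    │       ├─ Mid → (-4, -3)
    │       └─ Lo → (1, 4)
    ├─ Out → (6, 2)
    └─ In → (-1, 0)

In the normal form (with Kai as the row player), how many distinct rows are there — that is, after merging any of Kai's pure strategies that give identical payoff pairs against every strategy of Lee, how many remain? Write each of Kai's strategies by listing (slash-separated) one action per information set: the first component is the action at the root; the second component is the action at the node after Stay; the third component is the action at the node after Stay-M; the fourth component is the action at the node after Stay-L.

Kai has 36 pure strategies: Stay/M/p/Mid, Stay/M/p/Lo, Stay/M/r/Mid, Stay/M/r/Lo, Stay/M/t/Mid, Stay/M/t/Lo, Stay/L/p/Mid, Stay/L/p/Lo, Stay/L/r/Mid, Stay/L/r/Lo, Stay/L/t/Mid, Stay/L/t/Lo, Out/M/p/Mid, Out/M/p/Lo, Out/M/r/Mid, Out/M/r/Lo, Out/M/t/Mid, Out/M/t/Lo, Out/L/p/Mid, Out/L/p/Lo, Out/L/r/Mid, Out/L/r/Lo, Out/L/t/Mid, Out/L/t/Lo, In/M/p/Mid, In/M/p/Lo, In/M/r/Mid, In/M/r/Lo, In/M/t/Mid, In/M/t/Lo, In/L/p/Mid, In/L/p/Lo, In/L/r/Mid, In/L/r/Lo, In/L/t/Mid, In/L/t/Lo. Columns: e, b, d.
{Stay/M/p/Mid, Stay/M/p/Lo} → row (-3,6) (-3,6) (-3,6)
{Stay/M/r/Mid, Stay/M/r/Lo} → row (-3,0) (-3,0) (-3,0)
{Stay/M/t/Mid, Stay/M/t/Lo} → row (-1,5) (2,-3) (3,5)
{Stay/L/p/Mid, Stay/L/r/Mid, Stay/L/t/Mid} → row (-4,-3) (-4,-3) (-4,-3)
{Stay/L/p/Lo, Stay/L/r/Lo, Stay/L/t/Lo} → row (1,4) (1,4) (1,4)
{Out/M/p/Mid, Out/M/p/Lo, Out/M/r/Mid, Out/M/r/Lo, Out/M/t/Mid, Out/M/t/Lo, Out/L/p/Mid, Out/L/p/Lo, Out/L/r/Mid, Out/L/r/Lo, Out/L/t/Mid, Out/L/t/Lo} → row (6,2) (6,2) (6,2)
{In/M/p/Mid, In/M/p/Lo, In/M/r/Mid, In/M/r/Lo, In/M/t/Mid, In/M/t/Lo, In/L/p/Mid, In/L/p/Lo, In/L/r/Mid, In/L/r/Lo, In/L/t/Mid, In/L/t/Lo} → row (-1,0) (-1,0) (-1,0)
That's 7 distinct rows out of 36 strategies.

7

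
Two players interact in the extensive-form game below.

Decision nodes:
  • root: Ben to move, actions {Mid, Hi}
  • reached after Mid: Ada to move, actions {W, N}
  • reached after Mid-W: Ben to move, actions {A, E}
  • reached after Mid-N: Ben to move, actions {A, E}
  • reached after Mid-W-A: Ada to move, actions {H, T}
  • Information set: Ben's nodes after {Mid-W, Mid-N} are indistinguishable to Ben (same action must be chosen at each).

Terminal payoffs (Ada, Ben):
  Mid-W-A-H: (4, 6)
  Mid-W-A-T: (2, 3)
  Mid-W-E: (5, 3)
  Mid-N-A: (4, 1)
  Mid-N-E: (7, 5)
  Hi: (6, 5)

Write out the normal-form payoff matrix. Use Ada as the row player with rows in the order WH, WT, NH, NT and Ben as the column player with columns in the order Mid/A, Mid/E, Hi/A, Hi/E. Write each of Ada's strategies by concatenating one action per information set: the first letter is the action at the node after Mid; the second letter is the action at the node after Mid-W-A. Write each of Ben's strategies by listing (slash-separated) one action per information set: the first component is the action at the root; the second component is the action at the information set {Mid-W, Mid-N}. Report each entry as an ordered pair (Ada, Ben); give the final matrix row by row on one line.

WH: (4,6) (5,3) (6,5) (6,5) | WT: (2,3) (5,3) (6,5) (6,5) | NH: (4,1) (7,5) (6,5) (6,5) | NT: (4,1) (7,5) (6,5) (6,5)

        Mid/A    Mid/E     Hi/A     Hi/E
  WH    (4,6)    (5,3)    (6,5)    (6,5)
  WT    (2,3)    (5,3)    (6,5)    (6,5)
  NH    (4,1)    (7,5)    (6,5)    (6,5)
  NT    (4,1)    (7,5)    (6,5)    (6,5)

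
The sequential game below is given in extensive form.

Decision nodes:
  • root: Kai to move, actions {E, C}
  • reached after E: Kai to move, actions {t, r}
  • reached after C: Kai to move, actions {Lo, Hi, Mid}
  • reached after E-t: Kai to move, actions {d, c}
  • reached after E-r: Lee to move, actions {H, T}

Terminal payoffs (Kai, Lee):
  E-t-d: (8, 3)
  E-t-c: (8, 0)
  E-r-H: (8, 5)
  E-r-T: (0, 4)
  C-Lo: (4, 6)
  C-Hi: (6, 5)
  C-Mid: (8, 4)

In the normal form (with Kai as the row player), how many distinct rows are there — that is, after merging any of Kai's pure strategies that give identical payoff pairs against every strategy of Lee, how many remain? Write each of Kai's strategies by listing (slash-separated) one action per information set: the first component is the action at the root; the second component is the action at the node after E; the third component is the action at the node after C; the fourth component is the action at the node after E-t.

6

Kai has 24 pure strategies: E/t/Lo/d, E/t/Lo/c, E/t/Hi/d, E/t/Hi/c, E/t/Mid/d, E/t/Mid/c, E/r/Lo/d, E/r/Lo/c, E/r/Hi/d, E/r/Hi/c, E/r/Mid/d, E/r/Mid/c, C/t/Lo/d, C/t/Lo/c, C/t/Hi/d, C/t/Hi/c, C/t/Mid/d, C/t/Mid/c, C/r/Lo/d, C/r/Lo/c, C/r/Hi/d, C/r/Hi/c, C/r/Mid/d, C/r/Mid/c. Columns: H, T.
{E/t/Lo/d, E/t/Hi/d, E/t/Mid/d} → row (8,3) (8,3)
{E/t/Lo/c, E/t/Hi/c, E/t/Mid/c} → row (8,0) (8,0)
{E/r/Lo/d, E/r/Lo/c, E/r/Hi/d, E/r/Hi/c, E/r/Mid/d, E/r/Mid/c} → row (8,5) (0,4)
{C/t/Lo/d, C/t/Lo/c, C/r/Lo/d, C/r/Lo/c} → row (4,6) (4,6)
{C/t/Hi/d, C/t/Hi/c, C/r/Hi/d, C/r/Hi/c} → row (6,5) (6,5)
{C/t/Mid/d, C/t/Mid/c, C/r/Mid/d, C/r/Mid/c} → row (8,4) (8,4)
That's 6 distinct rows out of 24 strategies.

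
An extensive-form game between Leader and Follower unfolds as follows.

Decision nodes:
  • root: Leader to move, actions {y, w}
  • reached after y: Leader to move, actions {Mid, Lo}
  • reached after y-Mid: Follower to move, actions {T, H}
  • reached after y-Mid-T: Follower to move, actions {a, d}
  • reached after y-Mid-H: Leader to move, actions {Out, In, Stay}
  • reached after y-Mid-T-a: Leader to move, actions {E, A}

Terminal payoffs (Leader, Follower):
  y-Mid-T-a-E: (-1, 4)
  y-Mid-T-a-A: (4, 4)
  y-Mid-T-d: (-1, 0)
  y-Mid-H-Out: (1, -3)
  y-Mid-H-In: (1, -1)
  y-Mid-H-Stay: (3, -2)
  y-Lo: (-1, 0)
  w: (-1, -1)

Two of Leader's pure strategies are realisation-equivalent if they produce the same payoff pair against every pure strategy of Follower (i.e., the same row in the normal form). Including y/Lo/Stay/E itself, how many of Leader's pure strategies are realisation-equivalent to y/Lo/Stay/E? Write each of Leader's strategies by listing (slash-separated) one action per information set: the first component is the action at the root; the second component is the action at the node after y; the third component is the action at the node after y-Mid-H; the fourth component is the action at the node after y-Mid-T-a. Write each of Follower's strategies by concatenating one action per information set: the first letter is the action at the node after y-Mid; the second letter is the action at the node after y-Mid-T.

6

Row for y/Lo/Stay/E (columns Ta, Td, Ha, Hd): (-1,0) (-1,0) (-1,0) (-1,0).
Under y/Lo/Stay/E, Leader's choice at the node after y-Mid-H and at the node after y-Mid-T-a can never be reached regardless of what Follower does, so varying those choices leaves every outcome unchanged.
Holding the reachable choices fixed and varying the unreachable ones freely already gives 3 × 2 = 6 equivalent strategies.
No other strategy reproduces this row, so those 6 are the full class: y/Lo/Out/E, y/Lo/Out/A, y/Lo/In/E, y/Lo/In/A, y/Lo/Stay/E, y/Lo/Stay/A.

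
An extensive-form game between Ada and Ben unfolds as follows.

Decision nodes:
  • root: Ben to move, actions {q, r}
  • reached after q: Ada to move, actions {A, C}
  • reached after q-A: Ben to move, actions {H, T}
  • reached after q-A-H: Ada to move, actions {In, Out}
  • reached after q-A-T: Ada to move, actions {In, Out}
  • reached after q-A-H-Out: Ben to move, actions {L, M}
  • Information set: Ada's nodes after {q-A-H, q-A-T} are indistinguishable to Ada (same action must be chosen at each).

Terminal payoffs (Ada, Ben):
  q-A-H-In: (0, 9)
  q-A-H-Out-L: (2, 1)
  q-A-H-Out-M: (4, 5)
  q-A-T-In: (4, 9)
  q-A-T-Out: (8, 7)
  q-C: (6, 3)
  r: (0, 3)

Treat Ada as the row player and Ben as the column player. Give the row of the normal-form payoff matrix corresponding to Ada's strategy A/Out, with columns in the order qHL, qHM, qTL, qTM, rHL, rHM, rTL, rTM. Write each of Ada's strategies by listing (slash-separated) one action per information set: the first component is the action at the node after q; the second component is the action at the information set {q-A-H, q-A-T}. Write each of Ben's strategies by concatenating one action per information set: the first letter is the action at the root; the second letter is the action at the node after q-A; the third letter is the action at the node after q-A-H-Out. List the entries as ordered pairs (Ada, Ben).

(2,1) (4,5) (8,7) (8,7) (0,3) (0,3) (0,3) (0,3)

vs qHL: Ben plays q → Ada plays A at [q] → Ben plays H at [q-A] → Ada plays Out at [q-A-H] → Ben plays L at [q-A-H-Out] → (2, 1)
vs qHM: Ben plays q → Ada plays A at [q] → Ben plays H at [q-A] → Ada plays Out at [q-A-H] → Ben plays M at [q-A-H-Out] → (4, 5)
vs qTL: Ben plays q → Ada plays A at [q] → Ben plays T at [q-A] → Ada plays Out at [q-A-T] → (8, 7)
vs qTM: Ben plays q → Ada plays A at [q] → Ben plays T at [q-A] → Ada plays Out at [q-A-T] → (8, 7)
vs rHL: Ben plays r → (0, 3)
vs rHM: Ben plays r → (0, 3)
vs rTL: Ben plays r → (0, 3)
vs rTM: Ben plays r → (0, 3)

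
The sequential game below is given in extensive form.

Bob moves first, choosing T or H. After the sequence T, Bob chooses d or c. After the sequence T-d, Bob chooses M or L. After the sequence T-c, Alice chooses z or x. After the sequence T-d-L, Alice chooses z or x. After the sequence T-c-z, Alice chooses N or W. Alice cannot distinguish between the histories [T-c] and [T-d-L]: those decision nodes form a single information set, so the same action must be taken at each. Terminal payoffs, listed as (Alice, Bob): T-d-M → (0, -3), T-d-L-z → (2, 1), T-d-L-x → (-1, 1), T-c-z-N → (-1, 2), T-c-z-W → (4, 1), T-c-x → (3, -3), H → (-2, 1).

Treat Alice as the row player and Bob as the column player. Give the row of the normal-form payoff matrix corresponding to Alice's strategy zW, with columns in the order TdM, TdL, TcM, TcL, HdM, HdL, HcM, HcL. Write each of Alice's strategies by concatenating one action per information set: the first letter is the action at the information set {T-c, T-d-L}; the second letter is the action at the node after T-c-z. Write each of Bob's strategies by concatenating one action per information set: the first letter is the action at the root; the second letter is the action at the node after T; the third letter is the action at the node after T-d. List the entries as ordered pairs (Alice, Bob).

(0,-3) (2,1) (4,1) (4,1) (-2,1) (-2,1) (-2,1) (-2,1)

vs TdM: Bob plays T → Bob plays d at [T] → Bob plays M at [T-d] → (0, -3)
vs TdL: Bob plays T → Bob plays d at [T] → Bob plays L at [T-d] → Alice plays z at [T-d-L] → (2, 1)
vs TcM: Bob plays T → Bob plays c at [T] → Alice plays z at [T-c] → Alice plays W at [T-c-z] → (4, 1)
vs TcL: Bob plays T → Bob plays c at [T] → Alice plays z at [T-c] → Alice plays W at [T-c-z] → (4, 1)
vs HdM: Bob plays H → (-2, 1)
vs HdL: Bob plays H → (-2, 1)
vs HcM: Bob plays H → (-2, 1)
vs HcL: Bob plays H → (-2, 1)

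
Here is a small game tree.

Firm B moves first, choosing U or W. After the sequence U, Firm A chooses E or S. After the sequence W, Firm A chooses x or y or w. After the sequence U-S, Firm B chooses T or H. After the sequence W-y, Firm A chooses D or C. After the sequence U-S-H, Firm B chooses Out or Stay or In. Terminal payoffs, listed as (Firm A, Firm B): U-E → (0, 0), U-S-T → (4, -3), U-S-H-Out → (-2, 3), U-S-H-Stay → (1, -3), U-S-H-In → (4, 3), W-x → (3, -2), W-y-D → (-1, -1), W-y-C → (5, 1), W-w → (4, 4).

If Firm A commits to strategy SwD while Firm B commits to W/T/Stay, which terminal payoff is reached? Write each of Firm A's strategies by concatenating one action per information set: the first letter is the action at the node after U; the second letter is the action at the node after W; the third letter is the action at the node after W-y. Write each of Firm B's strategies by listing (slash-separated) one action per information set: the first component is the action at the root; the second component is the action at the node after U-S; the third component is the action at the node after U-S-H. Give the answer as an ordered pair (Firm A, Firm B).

(4, 4)

Trace the play path from the root:
  Firm B plays W
  Firm A plays w at [W]
→ terminal payoff (4, 4).
(Firm A's choice at the node after U is never reached on this path, so it doesn't affect the outcome.)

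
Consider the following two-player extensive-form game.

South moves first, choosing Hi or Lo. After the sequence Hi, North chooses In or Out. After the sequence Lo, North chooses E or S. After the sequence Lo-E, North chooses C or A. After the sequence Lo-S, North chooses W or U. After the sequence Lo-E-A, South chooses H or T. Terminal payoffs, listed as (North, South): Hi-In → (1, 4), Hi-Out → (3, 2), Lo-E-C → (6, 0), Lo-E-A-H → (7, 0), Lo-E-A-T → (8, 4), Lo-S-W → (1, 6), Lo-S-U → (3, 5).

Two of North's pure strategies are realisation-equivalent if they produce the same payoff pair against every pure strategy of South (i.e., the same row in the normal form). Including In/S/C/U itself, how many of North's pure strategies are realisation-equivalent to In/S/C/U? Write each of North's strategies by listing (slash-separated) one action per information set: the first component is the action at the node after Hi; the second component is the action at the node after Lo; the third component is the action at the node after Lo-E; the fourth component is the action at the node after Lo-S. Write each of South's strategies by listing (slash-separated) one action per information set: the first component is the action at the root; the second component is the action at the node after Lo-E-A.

Row for In/S/C/U (columns Hi/H, Hi/T, Lo/H, Lo/T): (1,4) (1,4) (3,5) (3,5).
Under In/S/C/U, North's choice at the node after Lo-E can never be reached regardless of what South does, so varying those choices leaves every outcome unchanged.
Holding the reachable choices fixed and varying the unreachable one freely already gives 2 equivalent strategies.
No other strategy reproduces this row, so those 2 are the full class: In/S/C/U, In/S/A/U.

2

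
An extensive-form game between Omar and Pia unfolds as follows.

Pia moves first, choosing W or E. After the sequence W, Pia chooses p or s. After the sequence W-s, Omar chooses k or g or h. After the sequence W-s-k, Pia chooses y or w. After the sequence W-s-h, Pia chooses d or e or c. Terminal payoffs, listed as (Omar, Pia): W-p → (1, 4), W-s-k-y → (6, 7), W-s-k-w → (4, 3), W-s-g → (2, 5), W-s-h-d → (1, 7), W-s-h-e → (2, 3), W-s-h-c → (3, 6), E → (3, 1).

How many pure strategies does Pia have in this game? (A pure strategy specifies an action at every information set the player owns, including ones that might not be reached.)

Pia owns the root with actions {W, E} — two choices.
Pia owns the node after W with actions {p, s} — two choices.
Pia owns the node after W-s-k with actions {y, w} — two choices.
Pia owns the node after W-s-h with actions {d, e, c} — three choices.
A pure strategy fixes one action at each information set independently, so the count is the product 2 × 2 × 2 × 3 = 24.
(For reference, Omar has 3 pure strategies, giving a 24×3 normal-form matrix.)

24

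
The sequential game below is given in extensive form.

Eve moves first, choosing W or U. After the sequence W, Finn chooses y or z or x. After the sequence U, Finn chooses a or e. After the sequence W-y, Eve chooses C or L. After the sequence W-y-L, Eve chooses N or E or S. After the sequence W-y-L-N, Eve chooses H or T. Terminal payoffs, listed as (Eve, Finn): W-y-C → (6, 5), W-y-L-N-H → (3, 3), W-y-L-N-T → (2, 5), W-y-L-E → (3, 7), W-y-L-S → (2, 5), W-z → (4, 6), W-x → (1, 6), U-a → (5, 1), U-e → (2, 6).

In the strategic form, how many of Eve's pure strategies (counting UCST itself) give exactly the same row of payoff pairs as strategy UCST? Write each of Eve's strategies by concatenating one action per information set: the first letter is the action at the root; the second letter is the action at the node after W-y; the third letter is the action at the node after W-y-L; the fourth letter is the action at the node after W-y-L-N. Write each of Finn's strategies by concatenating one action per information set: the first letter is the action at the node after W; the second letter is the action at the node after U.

12

Row for UCST (columns ya, ye, za, ze, xa, xe): (5,1) (2,6) (5,1) (2,6) (5,1) (2,6).
Under UCST, Eve's choice at the node after W-y and at the node after W-y-L and at the node after W-y-L-N can never be reached regardless of what Finn does, so varying those choices leaves every outcome unchanged.
Holding the reachable choices fixed and varying the unreachable ones freely already gives 2 × 3 × 2 = 12 equivalent strategies.
No other strategy reproduces this row, so those 12 are the full class: UCNH, UCNT, UCEH, UCET, UCSH, UCST, ULNH, ULNT, ULEH, ULET, ULSH, ULST.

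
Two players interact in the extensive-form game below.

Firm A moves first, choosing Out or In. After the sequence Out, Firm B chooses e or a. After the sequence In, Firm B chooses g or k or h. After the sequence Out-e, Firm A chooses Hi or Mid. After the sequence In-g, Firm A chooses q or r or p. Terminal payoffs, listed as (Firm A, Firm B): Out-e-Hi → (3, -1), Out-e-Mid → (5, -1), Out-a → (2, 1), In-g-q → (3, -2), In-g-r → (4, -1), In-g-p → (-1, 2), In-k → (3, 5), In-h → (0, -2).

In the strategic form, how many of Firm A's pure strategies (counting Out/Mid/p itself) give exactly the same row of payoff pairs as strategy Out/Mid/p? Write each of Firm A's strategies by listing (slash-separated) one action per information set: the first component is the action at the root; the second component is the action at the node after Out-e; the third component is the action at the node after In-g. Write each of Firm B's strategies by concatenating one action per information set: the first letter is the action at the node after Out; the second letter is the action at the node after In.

3

Row for Out/Mid/p (columns eg, ek, eh, ag, ak, ah): (5,-1) (5,-1) (5,-1) (2,1) (2,1) (2,1).
Under Out/Mid/p, Firm A's choice at the node after In-g can never be reached regardless of what Firm B does, so varying those choices leaves every outcome unchanged.
Holding the reachable choices fixed and varying the unreachable one freely already gives 3 equivalent strategies.
No other strategy reproduces this row, so those 3 are the full class: Out/Mid/q, Out/Mid/r, Out/Mid/p.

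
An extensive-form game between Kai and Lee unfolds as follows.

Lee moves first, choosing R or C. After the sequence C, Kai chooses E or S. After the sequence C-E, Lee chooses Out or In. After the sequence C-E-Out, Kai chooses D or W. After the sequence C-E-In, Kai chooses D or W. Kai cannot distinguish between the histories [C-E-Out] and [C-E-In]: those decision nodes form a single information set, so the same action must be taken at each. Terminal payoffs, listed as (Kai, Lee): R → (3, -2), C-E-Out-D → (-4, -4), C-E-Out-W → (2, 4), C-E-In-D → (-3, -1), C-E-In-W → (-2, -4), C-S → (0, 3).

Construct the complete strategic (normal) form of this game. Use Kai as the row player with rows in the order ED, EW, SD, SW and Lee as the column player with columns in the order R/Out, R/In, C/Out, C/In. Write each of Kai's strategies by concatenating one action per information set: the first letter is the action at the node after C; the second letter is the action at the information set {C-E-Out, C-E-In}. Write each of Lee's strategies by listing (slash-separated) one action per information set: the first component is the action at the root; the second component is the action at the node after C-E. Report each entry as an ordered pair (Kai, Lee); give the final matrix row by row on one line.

        R/Out     R/In    C/Out     C/In
  ED   (3,-2)   (3,-2)  (-4,-4)  (-3,-1)
  EW   (3,-2)   (3,-2)    (2,4)  (-2,-4)
  SD   (3,-2)   (3,-2)    (0,3)    (0,3)
  SW   (3,-2)   (3,-2)    (0,3)    (0,3)

ED: (3,-2) (3,-2) (-4,-4) (-3,-1) | EW: (3,-2) (3,-2) (2,4) (-2,-4) | SD: (3,-2) (3,-2) (0,3) (0,3) | SW: (3,-2) (3,-2) (0,3) (0,3)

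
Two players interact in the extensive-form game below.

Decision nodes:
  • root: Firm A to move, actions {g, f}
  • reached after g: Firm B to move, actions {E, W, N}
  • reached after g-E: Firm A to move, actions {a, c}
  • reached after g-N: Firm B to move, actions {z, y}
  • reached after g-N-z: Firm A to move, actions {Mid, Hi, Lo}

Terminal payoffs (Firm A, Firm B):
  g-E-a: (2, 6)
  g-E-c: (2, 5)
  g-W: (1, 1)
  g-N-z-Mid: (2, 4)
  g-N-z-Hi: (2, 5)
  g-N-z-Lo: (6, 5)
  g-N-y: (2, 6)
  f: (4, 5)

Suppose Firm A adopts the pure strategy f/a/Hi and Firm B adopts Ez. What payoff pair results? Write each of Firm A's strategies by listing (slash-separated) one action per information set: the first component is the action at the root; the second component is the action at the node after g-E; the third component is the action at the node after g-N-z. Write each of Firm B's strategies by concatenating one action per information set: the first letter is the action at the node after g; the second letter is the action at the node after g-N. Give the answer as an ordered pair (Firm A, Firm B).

Trace the play path from the root:
  Firm A plays f
→ terminal payoff (4, 5).
(Firm A's choice at the node after g-E is never reached on this path, so it doesn't affect the outcome.)

(4, 5)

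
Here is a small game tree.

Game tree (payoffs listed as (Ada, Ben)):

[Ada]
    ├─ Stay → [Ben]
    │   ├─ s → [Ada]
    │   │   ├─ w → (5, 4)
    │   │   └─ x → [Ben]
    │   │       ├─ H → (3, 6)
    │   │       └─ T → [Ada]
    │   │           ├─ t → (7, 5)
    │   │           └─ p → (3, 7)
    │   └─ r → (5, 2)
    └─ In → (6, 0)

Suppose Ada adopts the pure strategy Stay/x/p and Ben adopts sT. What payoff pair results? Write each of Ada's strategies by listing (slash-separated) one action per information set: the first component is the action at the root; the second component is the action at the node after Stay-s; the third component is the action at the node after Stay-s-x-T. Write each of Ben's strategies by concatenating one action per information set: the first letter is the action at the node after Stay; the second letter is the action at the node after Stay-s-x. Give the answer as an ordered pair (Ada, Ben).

(3, 7)

Trace the play path from the root:
  Ada plays Stay
  Ben plays s at [Stay]
  Ada plays x at [Stay-s]
  Ben plays T at [Stay-s-x]
  Ada plays p at [Stay-s-x-T]
→ terminal payoff (3, 7).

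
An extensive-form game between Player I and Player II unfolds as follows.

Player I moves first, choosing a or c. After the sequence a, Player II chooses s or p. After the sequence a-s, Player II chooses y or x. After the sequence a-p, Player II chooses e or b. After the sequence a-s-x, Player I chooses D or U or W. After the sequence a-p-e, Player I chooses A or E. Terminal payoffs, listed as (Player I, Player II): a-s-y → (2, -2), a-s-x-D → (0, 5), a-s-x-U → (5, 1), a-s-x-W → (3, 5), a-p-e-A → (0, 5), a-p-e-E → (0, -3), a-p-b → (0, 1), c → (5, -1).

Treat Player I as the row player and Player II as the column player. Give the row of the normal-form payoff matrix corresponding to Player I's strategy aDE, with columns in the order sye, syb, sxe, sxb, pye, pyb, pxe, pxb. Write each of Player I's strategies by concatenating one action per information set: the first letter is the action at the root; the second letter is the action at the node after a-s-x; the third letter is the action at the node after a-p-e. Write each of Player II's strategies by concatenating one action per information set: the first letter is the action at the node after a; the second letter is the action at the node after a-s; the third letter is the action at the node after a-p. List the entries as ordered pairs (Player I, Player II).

(2,-2) (2,-2) (0,5) (0,5) (0,-3) (0,1) (0,-3) (0,1)

vs sye: Player I plays a → Player II plays s at [a] → Player II plays y at [a-s] → (2, -2)
vs syb: Player I plays a → Player II plays s at [a] → Player II plays y at [a-s] → (2, -2)
vs sxe: Player I plays a → Player II plays s at [a] → Player II plays x at [a-s] → Player I plays D at [a-s-x] → (0, 5)
vs sxb: Player I plays a → Player II plays s at [a] → Player II plays x at [a-s] → Player I plays D at [a-s-x] → (0, 5)
vs pye: Player I plays a → Player II plays p at [a] → Player II plays e at [a-p] → Player I plays E at [a-p-e] → (0, -3)
vs pyb: Player I plays a → Player II plays p at [a] → Player II plays b at [a-p] → (0, 1)
vs pxe: Player I plays a → Player II plays p at [a] → Player II plays e at [a-p] → Player I plays E at [a-p-e] → (0, -3)
vs pxb: Player I plays a → Player II plays p at [a] → Player II plays b at [a-p] → (0, 1)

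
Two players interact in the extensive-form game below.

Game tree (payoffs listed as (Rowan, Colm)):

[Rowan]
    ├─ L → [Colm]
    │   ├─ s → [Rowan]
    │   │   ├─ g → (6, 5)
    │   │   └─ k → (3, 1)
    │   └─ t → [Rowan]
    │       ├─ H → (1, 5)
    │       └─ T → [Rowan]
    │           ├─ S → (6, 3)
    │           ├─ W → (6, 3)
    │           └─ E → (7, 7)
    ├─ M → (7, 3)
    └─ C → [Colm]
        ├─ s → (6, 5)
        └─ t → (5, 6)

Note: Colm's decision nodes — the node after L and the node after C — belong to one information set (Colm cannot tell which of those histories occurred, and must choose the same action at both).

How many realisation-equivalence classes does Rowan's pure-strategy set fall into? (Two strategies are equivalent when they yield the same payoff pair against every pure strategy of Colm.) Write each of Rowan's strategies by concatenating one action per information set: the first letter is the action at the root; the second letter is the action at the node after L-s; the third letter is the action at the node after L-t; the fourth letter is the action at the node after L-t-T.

Rowan has 36 pure strategies: LgHS, LgHW, LgHE, LgTS, LgTW, LgTE, LkHS, LkHW, LkHE, LkTS, LkTW, LkTE, MgHS, MgHW, MgHE, MgTS, MgTW, MgTE, MkHS, MkHW, MkHE, MkTS, MkTW, MkTE, CgHS, CgHW, CgHE, CgTS, CgTW, CgTE, CkHS, CkHW, CkHE, CkTS, CkTW, CkTE. Columns: s, t.
{LgHS, LgHW, LgHE} → row (6,5) (1,5)
{LgTS, LgTW} → row (6,5) (6,3)
{LgTE} → row (6,5) (7,7)
{LkHS, LkHW, LkHE} → row (3,1) (1,5)
{LkTS, LkTW} → row (3,1) (6,3)
{LkTE} → row (3,1) (7,7)
{MgHS, MgHW, MgHE, MgTS, MgTW, MgTE, MkHS, MkHW, MkHE, MkTS, MkTW, MkTE} → row (7,3) (7,3)
{CgHS, CgHW, CgHE, CgTS, CgTW, CgTE, CkHS, CkHW, CkHE, CkTS, CkTW, CkTE} → row (6,5) (5,6)
That's 8 distinct rows out of 36 strategies.

8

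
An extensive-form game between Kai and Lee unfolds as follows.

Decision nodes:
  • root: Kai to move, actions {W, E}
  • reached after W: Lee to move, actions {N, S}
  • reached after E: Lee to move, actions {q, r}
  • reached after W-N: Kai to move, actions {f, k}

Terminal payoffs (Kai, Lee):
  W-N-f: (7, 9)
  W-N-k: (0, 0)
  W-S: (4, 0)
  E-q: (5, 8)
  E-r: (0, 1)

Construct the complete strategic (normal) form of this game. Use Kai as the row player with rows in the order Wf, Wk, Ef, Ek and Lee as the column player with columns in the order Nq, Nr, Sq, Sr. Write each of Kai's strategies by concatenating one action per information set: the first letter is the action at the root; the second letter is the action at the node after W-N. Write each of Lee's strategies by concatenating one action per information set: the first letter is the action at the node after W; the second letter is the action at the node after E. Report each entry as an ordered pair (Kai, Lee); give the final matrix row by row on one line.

Row Wf: Nq→(7,9), Nr→(7,9), Sq→(4,0), Sr→(4,0)
Row Wk: Nq→(0,0), Nr→(0,0), Sq→(4,0), Sr→(4,0)
Row Ef: Nq→(5,8), Nr→(0,1), Sq→(5,8), Sr→(0,1)
Row Ek: Nq→(5,8), Nr→(0,1), Sq→(5,8), Sr→(0,1)

Wf: (7,9) (7,9) (4,0) (4,0) | Wk: (0,0) (0,0) (4,0) (4,0) | Ef: (5,8) (0,1) (5,8) (0,1) | Ek: (5,8) (0,1) (5,8) (0,1)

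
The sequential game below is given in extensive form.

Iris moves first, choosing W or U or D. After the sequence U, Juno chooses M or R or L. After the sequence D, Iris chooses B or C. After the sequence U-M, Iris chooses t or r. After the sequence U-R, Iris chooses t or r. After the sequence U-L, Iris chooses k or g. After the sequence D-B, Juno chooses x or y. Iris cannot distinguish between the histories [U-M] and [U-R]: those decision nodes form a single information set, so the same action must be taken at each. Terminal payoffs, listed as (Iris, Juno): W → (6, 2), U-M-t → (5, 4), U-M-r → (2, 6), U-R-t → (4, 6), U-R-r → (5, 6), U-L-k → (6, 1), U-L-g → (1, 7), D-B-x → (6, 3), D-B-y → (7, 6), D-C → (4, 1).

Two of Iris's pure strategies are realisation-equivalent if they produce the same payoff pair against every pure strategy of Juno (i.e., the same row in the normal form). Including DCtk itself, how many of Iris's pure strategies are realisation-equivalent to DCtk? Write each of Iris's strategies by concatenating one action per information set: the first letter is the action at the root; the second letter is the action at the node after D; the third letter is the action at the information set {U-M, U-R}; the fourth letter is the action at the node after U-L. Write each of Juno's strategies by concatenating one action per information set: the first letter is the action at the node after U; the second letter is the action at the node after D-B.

Row for DCtk (columns Mx, My, Rx, Ry, Lx, Ly): (4,1) (4,1) (4,1) (4,1) (4,1) (4,1).
Under DCtk, Iris's choice at the information set {U-M, U-R} and at the node after U-L can never be reached regardless of what Juno does, so varying those choices leaves every outcome unchanged.
Holding the reachable choices fixed and varying the unreachable ones freely already gives 2 × 2 = 4 equivalent strategies.
No other strategy reproduces this row, so those 4 are the full class: DCtk, DCtg, DCrk, DCrg.

4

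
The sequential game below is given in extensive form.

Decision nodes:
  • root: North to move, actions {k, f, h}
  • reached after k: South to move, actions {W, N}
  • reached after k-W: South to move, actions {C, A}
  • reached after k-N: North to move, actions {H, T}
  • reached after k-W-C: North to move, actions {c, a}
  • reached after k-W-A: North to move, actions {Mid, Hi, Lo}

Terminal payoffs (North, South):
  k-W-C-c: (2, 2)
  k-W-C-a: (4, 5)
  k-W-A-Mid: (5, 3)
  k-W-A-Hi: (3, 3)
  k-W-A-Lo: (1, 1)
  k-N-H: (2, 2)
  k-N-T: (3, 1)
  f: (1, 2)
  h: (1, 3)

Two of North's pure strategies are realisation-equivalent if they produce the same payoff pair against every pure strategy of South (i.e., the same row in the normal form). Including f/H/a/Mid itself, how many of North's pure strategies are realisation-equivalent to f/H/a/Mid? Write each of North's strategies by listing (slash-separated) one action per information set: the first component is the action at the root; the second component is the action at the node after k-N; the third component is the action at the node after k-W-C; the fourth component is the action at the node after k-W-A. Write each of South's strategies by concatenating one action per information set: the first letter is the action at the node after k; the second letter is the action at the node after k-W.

Row for f/H/a/Mid (columns WC, WA, NC, NA): (1,2) (1,2) (1,2) (1,2).
Under f/H/a/Mid, North's choice at the node after k-N and at the node after k-W-C and at the node after k-W-A can never be reached regardless of what South does, so varying those choices leaves every outcome unchanged.
Holding the reachable choices fixed and varying the unreachable ones freely already gives 2 × 2 × 3 = 12 equivalent strategies.
No other strategy reproduces this row, so those 12 are the full class: f/H/c/Mid, f/H/c/Hi, f/H/c/Lo, f/H/a/Mid, f/H/a/Hi, f/H/a/Lo, f/T/c/Mid, f/T/c/Hi, f/T/c/Lo, f/T/a/Mid, f/T/a/Hi, f/T/a/Lo.

12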